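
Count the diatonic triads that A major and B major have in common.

2

Diatonic triads of A major: A major (I), B minor (ii), C# minor (iii), D major (IV), E major (V), F# minor (vi), G# diminished (vii°).
Diatonic triads of B major: B major (I), C# minor (ii), D# minor (iii), E major (IV), F# major (V), G# minor (vi), A# diminished (vii°).
Matching root and quality in both lists: C# minor, E major.
That gives 2 common triads.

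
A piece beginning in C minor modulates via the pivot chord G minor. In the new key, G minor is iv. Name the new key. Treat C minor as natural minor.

The numeral iv denotes a minor triad on scale degree 4. With G on degree 4, the tonic of the new key is D.
Degree 4 carries a minor triad in minor keys, so the destination is D minor.
Check: the diatonic triads of D minor (natural minor) are Dm (i), Edim (ii°), F (III), Gm (iv), Am (v), Bb (VI), C (VII) — G minor is indeed iv.

D minor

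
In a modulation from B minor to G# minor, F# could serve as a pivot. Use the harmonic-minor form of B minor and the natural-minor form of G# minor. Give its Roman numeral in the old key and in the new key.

V in B minor; VII in G# minor

The scale of B minor (harmonic minor) is B C# D E F# G A#; F# is degree 5, and the triad built there (F#-A#-C#) is major, so it is V.
The scale of G# minor (natural minor) is G# A# B C# D# E F#; F# is degree 7, and the triad built there (F#-A#-C#) is major, so it is VII.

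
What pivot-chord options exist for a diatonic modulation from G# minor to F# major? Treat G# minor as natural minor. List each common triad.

G#m, B, D#m, F#

Triads in G# minor (natural minor): G#m (i), A#dim (ii°), B (III), C#m (iv), D#m (v), E (VI), F# (VII).
Triads in F# major: F# (I), G#m (ii), A#m (iii), B (IV), C# (V), D#m (vi), E#dim (vii°).
Shared triads with their functions: G#m (i in G# minor, ii in F# major); B (III in G# minor, IV in F# major); D#m (v in G# minor, vi in F# major); F# (VII in G# minor, I in F# major).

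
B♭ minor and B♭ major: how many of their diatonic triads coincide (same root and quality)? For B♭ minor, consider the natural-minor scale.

0

Diatonic triads of B♭ minor (natural minor): B♭m (i), Cdim (ii°), D♭ (III), E♭m (iv), Fm (v), G♭ (VI), A♭ (VII).
Diatonic triads of B♭ major: B♭ (I), Cm (ii), Dm (iii), E♭ (IV), F (V), Gm (vi), Adim (vii°).
No triad has the same root and quality in both keys.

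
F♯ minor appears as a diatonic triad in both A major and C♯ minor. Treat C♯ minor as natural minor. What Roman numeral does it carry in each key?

The scale of A major is A B C♯ D E F♯ G♯; F♯ is degree 6, and the triad built there (F♯-A-C♯) is minor, so it is vi.
The scale of C♯ minor (natural minor) is C♯ D♯ E F♯ G♯ A B; F♯ is degree 4, and the triad built there (F♯-A-C♯) is minor, so it is iv.

vi in A major; iv in C♯ minor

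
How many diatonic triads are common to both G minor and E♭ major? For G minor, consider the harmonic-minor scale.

3

Diatonic triads of G minor (harmonic minor): G minor (i), A diminished (ii°), B♭ augmented (III+), C minor (iv), D major (V), E♭ major (VI), F♯ diminished (vii°).
Diatonic triads of E♭ major: E♭ major (I), F minor (ii), G minor (iii), A♭ major (IV), B♭ major (V), C minor (vi), D diminished (vii°).
Matching root and quality in both lists: G minor, C minor, E♭ major.
That gives 3 common triads.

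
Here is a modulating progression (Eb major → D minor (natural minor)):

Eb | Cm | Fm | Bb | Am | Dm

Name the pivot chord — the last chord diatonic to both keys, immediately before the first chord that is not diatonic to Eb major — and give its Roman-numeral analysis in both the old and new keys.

Chords diatonic to Eb major: Eb, Fm, Gm, Ab, Bb, Cm, Ddim.
Reading the progression, the first chord not in that set is Am, so the modulation leaves Eb major there.
The chord immediately before Am is Bb, which is diatonic to both keys: V in Eb major and VI in D minor.

Bb — V in Eb major, VI in D minor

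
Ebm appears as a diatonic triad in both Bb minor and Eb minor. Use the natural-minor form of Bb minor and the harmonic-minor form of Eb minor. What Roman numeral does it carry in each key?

iv in Bb minor; i in Eb minor

The scale of Bb minor (natural minor) is Bb C Db Eb F Gb Ab; Eb is degree 4, and the triad built there (Eb-Gb-Bb) is minor, so it is iv.
The scale of Eb minor (harmonic minor) is Eb F Gb Ab Bb Cb D; Eb is degree 1, and the triad built there (Eb-Gb-Bb) is minor, so it is i.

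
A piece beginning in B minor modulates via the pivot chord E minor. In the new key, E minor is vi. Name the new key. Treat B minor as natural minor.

G major

The numeral vi denotes a minor triad on scale degree 6. With E on degree 6, the tonic of the new key is G.
Degree 6 carries a minor triad in major keys, so the destination is G major.
Check: the diatonic triads of G major are G (I), Am (ii), Bm (iii), C (IV), D (V), Em (vi), F#dim (vii°) — E minor is indeed vi.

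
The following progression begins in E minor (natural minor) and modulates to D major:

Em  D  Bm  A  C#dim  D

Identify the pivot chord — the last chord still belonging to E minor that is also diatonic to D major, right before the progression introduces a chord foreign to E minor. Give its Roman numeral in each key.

Bm — v in E minor, vi in D major

Chords diatonic to E minor: Em, F#dim, G, Am, Bm, C, D.
Reading the progression, the first chord not in that set is A, so the modulation leaves E minor there.
The chord immediately before A is Bm, which is diatonic to both keys: v in E minor and vi in D major.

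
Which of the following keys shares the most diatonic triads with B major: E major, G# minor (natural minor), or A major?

Triads of B major: B major (I), C# minor (ii), D# minor (iii), E major (IV), F# major (V), G# minor (vi), A# diminished (vii°).
E major shares 4: B, C#m, E, G#m.
G# minor (natural minor) shares 7: B, C#m, D#m, E, F#, G#m, A#dim.
A major shares 2: C#m, E.
The most common triads (7) are shared with G# minor.

G# minor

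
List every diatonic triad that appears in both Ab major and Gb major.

Triads in Ab major: Ab major (I), Bb minor (ii), C minor (iii), Db major (IV), Eb major (V), F minor (vi), G diminished (vii°).
Triads in Gb major: Gb major (I), Ab minor (ii), Bb minor (iii), Cb major (IV), Db major (V), Eb minor (vi), F diminished (vii°).
Shared triads with their functions: Bb minor (ii in Ab major, iii in Gb major); Db major (IV in Ab major, V in Gb major).

Bbm, Db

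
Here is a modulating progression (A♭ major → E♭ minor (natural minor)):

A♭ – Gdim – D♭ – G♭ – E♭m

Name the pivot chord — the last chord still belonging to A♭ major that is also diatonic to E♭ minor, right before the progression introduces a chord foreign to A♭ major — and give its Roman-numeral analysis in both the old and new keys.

D♭ — IV in A♭ major, VII in E♭ minor

Chords diatonic to A♭ major: A♭, B♭m, Cm, D♭, E♭, Fm, Gdim.
Reading the progression, the first chord not in that set is G♭, so the modulation leaves A♭ major there.
The chord immediately before G♭ is D♭, which is diatonic to both keys: IV in A♭ major and VII in E♭ minor.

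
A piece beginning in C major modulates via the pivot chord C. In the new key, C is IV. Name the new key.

G major

The numeral IV denotes a major triad on scale degree 4. With C on degree 4, the tonic of the new key is G.
Degree 4 carries a major triad in major keys, so the destination is G major.
Check: the diatonic triads of G major are G (I), Am (ii), Bm (iii), C (IV), D (V), Em (vi), F#dim (vii°) — C is indeed IV.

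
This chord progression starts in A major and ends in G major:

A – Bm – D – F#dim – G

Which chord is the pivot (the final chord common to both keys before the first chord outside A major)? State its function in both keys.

Chords diatonic to A major: A, Bm, C#m, D, E, F#m, G#dim.
Reading the progression, the first chord not in that set is F#dim, so the modulation leaves A major there.
The chord immediately before F#dim is D, which is diatonic to both keys: IV in A major and V in G major.

D — IV in A major, V in G major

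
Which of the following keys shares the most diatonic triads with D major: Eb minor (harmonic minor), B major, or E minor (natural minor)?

E minor

Triads of D major: D major (I), E minor (ii), F# minor (iii), G major (IV), A major (V), B minor (vi), C# diminished (vii°).
Eb minor (harmonic minor) shares 0: none.
B major shares 0: none.
E minor (natural minor) shares 4: D, Em, G, Bm.
The most common triads (4) are shared with E minor.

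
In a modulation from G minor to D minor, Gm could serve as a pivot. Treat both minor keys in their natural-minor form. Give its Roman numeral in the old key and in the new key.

i in G minor; iv in D minor

The scale of G minor (natural minor) is G A Bb C D Eb F; G is degree 1, and the triad built there (G-Bb-D) is minor, so it is i.
The scale of D minor (natural minor) is D E F G A Bb C; G is degree 4, and the triad built there (G-Bb-D) is minor, so it is iv.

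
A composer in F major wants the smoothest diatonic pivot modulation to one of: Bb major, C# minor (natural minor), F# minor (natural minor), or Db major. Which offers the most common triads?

Bb major

Triads of F major: F major (I), G minor (ii), A minor (iii), Bb major (IV), C major (V), D minor (vi), E diminished (vii°).
Bb major shares 4: F, Gm, Bb, Dm.
C# minor (natural minor) shares 0: none.
F# minor (natural minor) shares 0: none.
Db major shares 0: none.
The most common triads (4) are shared with Bb major.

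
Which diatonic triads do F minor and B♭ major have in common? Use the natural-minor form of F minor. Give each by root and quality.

Cm, E♭

Triads in F minor (natural minor): Fm (i), Gdim (ii°), A♭ (III), B♭m (iv), Cm (v), D♭ (VI), E♭ (VII).
Triads in B♭ major: B♭ (I), Cm (ii), Dm (iii), E♭ (IV), F (V), Gm (vi), Adim (vii°).
Shared triads with their functions: Cm (v in F minor, ii in B♭ major); E♭ (VII in F minor, IV in B♭ major).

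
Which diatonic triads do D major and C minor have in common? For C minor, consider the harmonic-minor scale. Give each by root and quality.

G

Triads in D major: D (I), Em (ii), F#m (iii), G (IV), A (V), Bm (vi), C#dim (vii°).
Triads in C minor (harmonic minor): Cm (i), Ddim (ii°), Ebaug (III+), Fm (iv), G (V), Ab (VI), Bdim (vii°).
Shared triads with their functions: G (IV in D major, V in C minor).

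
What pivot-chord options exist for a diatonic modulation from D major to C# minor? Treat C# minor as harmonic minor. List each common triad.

Triads in D major: D major (I), E minor (ii), F# minor (iii), G major (IV), A major (V), B minor (vi), C# diminished (vii°).
Triads in C# minor (harmonic minor): C# minor (i), D# diminished (ii°), E augmented (III+), F# minor (iv), G# major (V), A major (VI), B# diminished (vii°).
Shared triads with their functions: F# minor (iii in D major, iv in C# minor); A major (V in D major, VI in C# minor).

F#m, A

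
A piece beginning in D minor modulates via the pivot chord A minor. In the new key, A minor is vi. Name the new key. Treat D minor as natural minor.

C major

The numeral vi denotes a minor triad on scale degree 6. With A on degree 6, the tonic of the new key is C.
Degree 6 carries a minor triad in major keys, so the destination is C major.
Check: the diatonic triads of C major are C (I), Dm (ii), Em (iii), F (IV), G (V), Am (vi), Bdim (vii°) — A minor is indeed vi.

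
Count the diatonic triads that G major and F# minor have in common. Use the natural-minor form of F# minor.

Diatonic triads of G major: G major (I), A minor (ii), B minor (iii), C major (IV), D major (V), E minor (vi), F# diminished (vii°).
Diatonic triads of F# minor (natural minor): F# minor (i), G# diminished (ii°), A major (III), B minor (iv), C# minor (v), D major (VI), E major (VII).
Matching root and quality in both lists: B minor, D major.
That gives 2 common triads.

2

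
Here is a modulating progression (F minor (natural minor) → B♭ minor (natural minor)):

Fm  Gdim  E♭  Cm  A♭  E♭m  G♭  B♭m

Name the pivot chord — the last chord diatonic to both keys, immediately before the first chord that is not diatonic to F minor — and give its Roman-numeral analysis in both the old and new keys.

Chords diatonic to F minor: Fm, Gdim, A♭, B♭m, Cm, D♭, E♭.
Reading the progression, the first chord not in that set is E♭m, so the modulation leaves F minor there.
The chord immediately before E♭m is A♭, which is diatonic to both keys: III in F minor and VII in B♭ minor.

A♭ — III in F minor, VII in B♭ minor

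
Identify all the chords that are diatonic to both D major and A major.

D, F#m, A, Bm

Triads in D major: D (I), Em (ii), F#m (iii), G (IV), A (V), Bm (vi), C#dim (vii°).
Triads in A major: A (I), Bm (ii), C#m (iii), D (IV), E (V), F#m (vi), G#dim (vii°).
Shared triads with their functions: D (I in D major, IV in A major); F#m (iii in D major, vi in A major); A (V in D major, I in A major); Bm (vi in D major, ii in A major).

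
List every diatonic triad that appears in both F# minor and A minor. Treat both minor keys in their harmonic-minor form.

G#dim

Triads in F# minor (harmonic minor): F#m (i), G#dim (ii°), Aaug (III+), Bm (iv), C# (V), D (VI), E#dim (vii°).
Triads in A minor (harmonic minor): Am (i), Bdim (ii°), Caug (III+), Dm (iv), E (V), F (VI), G#dim (vii°).
Shared triads with their functions: G#dim (ii° in F# minor, vii° in A minor).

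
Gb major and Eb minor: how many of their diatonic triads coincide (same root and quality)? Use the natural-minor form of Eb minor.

7

Diatonic triads of Gb major: Gb (I), Abm (ii), Bbm (iii), Cb (IV), Db (V), Ebm (vi), Fdim (vii°).
Diatonic triads of Eb minor (natural minor): Ebm (i), Fdim (ii°), Gb (III), Abm (iv), Bbm (v), Cb (VI), Db (VII).
Matching root and quality in both lists: Gb, Abm, Bbm, Cb, Db, Ebm, Fdim.
That gives 7 common triads.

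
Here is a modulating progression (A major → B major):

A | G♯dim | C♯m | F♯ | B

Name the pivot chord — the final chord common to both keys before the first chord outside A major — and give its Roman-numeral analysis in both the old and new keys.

C♯m — iii in A major, ii in B major

Chords diatonic to A major: A, Bm, C♯m, D, E, F♯m, G♯dim.
Reading the progression, the first chord not in that set is F♯, so the modulation leaves A major there.
The chord immediately before F♯ is C♯m, which is diatonic to both keys: iii in A major and ii in B major.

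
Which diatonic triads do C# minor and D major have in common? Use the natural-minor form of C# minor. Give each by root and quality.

F#m, A

Triads in C# minor (natural minor): C#m (i), D#dim (ii°), E (III), F#m (iv), G#m (v), A (VI), B (VII).
Triads in D major: D (I), Em (ii), F#m (iii), G (IV), A (V), Bm (vi), C#dim (vii°).
Shared triads with their functions: F#m (iv in C# minor, iii in D major); A (VI in C# minor, V in D major).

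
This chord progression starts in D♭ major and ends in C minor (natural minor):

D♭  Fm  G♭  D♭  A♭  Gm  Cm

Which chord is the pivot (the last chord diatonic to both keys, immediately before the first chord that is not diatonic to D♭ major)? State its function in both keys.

Chords diatonic to D♭ major: D♭, E♭m, Fm, G♭, A♭, B♭m, Cdim.
Reading the progression, the first chord not in that set is Gm, so the modulation leaves D♭ major there.
The chord immediately before Gm is A♭, which is diatonic to both keys: V in D♭ major and VI in C minor.

A♭ — V in D♭ major, VI in C minor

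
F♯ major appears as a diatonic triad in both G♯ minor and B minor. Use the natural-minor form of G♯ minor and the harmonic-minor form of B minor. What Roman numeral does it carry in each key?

The scale of G♯ minor (natural minor) is G♯ A♯ B C♯ D♯ E F♯; F♯ is degree 7, and the triad built there (F♯-A♯-C♯) is major, so it is VII.
The scale of B minor (harmonic minor) is B C♯ D E F♯ G A♯; F♯ is degree 5, and the triad built there (F♯-A♯-C♯) is major, so it is V.

VII in G♯ minor; V in B minor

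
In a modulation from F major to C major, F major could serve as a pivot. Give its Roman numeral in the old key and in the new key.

The scale of F major is F G A Bb C D E; F is degree 1, and the triad built there (F-A-C) is major, so it is I.
The scale of C major is C D E F G A B; F is degree 4, and the triad built there (F-A-C) is major, so it is IV.

I in F major; IV in C major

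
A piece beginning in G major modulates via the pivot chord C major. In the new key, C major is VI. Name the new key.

E minor

The numeral VI denotes a major triad on scale degree 6. With C on degree 6, the tonic of the new key is E.
Degree 6 carries a major triad in minor keys, so the destination is E minor.
Check: the diatonic triads of E minor (natural minor) are Em (i), F#dim (ii°), G (III), Am (iv), Bm (v), C (VI), D (VII) — C major is indeed VI.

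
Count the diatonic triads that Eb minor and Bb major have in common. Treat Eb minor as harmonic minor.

1

Diatonic triads of Eb minor (harmonic minor): Eb minor (i), F diminished (ii°), Gb augmented (III+), Ab minor (iv), Bb major (V), Cb major (VI), D diminished (vii°).
Diatonic triads of Bb major: Bb major (I), C minor (ii), D minor (iii), Eb major (IV), F major (V), G minor (vi), A diminished (vii°).
Matching root and quality in both lists: Bb major.
That gives 1 common triad.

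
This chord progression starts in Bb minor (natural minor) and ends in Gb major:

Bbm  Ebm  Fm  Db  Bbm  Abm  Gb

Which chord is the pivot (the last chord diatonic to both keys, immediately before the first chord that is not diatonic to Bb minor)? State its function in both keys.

Bbm — i in Bb minor, iii in Gb major

Chords diatonic to Bb minor: Bbm, Cdim, Db, Ebm, Fm, Gb, Ab.
Reading the progression, the first chord not in that set is Abm, so the modulation leaves Bb minor there.
The chord immediately before Abm is Bbm, which is diatonic to both keys: i in Bb minor and iii in Gb major.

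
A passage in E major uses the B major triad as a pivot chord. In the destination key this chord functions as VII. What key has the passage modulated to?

The numeral VII denotes a major triad on scale degree 7. With B on degree 7, the tonic of the new key is C#.
Degree 7 carries a major triad in natural-minor keys, so the destination is C# minor.
Check: the diatonic triads of C# minor (natural minor) are C#m (i), D#dim (ii°), E (III), F#m (iv), G#m (v), A (VI), B (VII) — B major is indeed VII.

C# minor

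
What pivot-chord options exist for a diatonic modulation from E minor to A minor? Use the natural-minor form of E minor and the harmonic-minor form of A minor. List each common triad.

Triads in E minor (natural minor): Em (i), F♯dim (ii°), G (III), Am (iv), Bm (v), C (VI), D (VII).
Triads in A minor (harmonic minor): Am (i), Bdim (ii°), Caug (III+), Dm (iv), E (V), F (VI), G♯dim (vii°).
Shared triads with their functions: Am (iv in E minor, i in A minor).

Am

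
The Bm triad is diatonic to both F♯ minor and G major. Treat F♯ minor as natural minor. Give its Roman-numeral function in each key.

The scale of F♯ minor (natural minor) is F♯ G♯ A B C♯ D E; B is degree 4, and the triad built there (B-D-F♯) is minor, so it is iv.
The scale of G major is G A B C D E F♯; B is degree 3, and the triad built there (B-D-F♯) is minor, so it is iii.

iv in F♯ minor; iii in G major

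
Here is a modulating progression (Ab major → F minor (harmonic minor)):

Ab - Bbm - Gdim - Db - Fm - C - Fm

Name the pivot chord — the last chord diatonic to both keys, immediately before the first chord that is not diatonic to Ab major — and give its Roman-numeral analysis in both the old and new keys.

Fm — vi in Ab major, i in F minor

Chords diatonic to Ab major: Ab, Bbm, Cm, Db, Eb, Fm, Gdim.
Reading the progression, the first chord not in that set is C, so the modulation leaves Ab major there.
The chord immediately before C is Fm, which is diatonic to both keys: vi in Ab major and i in F minor.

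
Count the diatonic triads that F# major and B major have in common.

Diatonic triads of F# major: F# (I), G#m (ii), A#m (iii), B (IV), C# (V), D#m (vi), E#dim (vii°).
Diatonic triads of B major: B (I), C#m (ii), D#m (iii), E (IV), F# (V), G#m (vi), A#dim (vii°).
Matching root and quality in both lists: F#, G#m, B, D#m.
That gives 4 common triads.

4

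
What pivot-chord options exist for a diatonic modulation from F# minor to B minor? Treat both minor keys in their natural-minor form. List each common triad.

Triads in F# minor (natural minor): F#m (i), G#dim (ii°), A (III), Bm (iv), C#m (v), D (VI), E (VII).
Triads in B minor (natural minor): Bm (i), C#dim (ii°), D (III), Em (iv), F#m (v), G (VI), A (VII).
Shared triads with their functions: F#m (i in F# minor, v in B minor); A (III in F# minor, VII in B minor); Bm (iv in F# minor, i in B minor); D (VI in F# minor, III in B minor).

F#m, A, Bm, D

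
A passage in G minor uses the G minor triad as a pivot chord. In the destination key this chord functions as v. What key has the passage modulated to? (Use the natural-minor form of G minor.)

C minor

The numeral v denotes a minor triad on scale degree 5. With G on degree 5, the tonic of the new key is C.
Degree 5 carries a minor triad in natural-minor keys, so the destination is C minor.
Check: the diatonic triads of C minor (natural minor) are Cm (i), Ddim (ii°), Eb (III), Fm (iv), Gm (v), Ab (VI), Bb (VII) — G minor is indeed v.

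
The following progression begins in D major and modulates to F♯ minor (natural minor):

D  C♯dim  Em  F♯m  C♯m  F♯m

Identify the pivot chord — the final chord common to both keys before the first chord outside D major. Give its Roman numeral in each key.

F♯m — iii in D major, i in F♯ minor

Chords diatonic to D major: D, Em, F♯m, G, A, Bm, C♯dim.
Reading the progression, the first chord not in that set is C♯m, so the modulation leaves D major there.
The chord immediately before C♯m is F♯m, which is diatonic to both keys: iii in D major and i in F♯ minor.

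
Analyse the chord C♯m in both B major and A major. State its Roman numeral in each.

ii in B major; iii in A major

The scale of B major is B C♯ D♯ E F♯ G♯ A♯; C♯ is degree 2, and the triad built there (C♯-E-G♯) is minor, so it is ii.
The scale of A major is A B C♯ D E F♯ G♯; C♯ is degree 3, and the triad built there (C♯-E-G♯) is minor, so it is iii.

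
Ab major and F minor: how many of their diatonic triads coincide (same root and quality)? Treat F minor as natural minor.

7

Diatonic triads of Ab major: Ab (I), Bbm (ii), Cm (iii), Db (IV), Eb (V), Fm (vi), Gdim (vii°).
Diatonic triads of F minor (natural minor): Fm (i), Gdim (ii°), Ab (III), Bbm (iv), Cm (v), Db (VI), Eb (VII).
Matching root and quality in both lists: Ab, Bbm, Cm, Db, Eb, Fm, Gdim.
That gives 7 common triads.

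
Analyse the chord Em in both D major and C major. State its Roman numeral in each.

The scale of D major is D E F♯ G A B C♯; E is degree 2, and the triad built there (E-G-B) is minor, so it is ii.
The scale of C major is C D E F G A B; E is degree 3, and the triad built there (E-G-B) is minor, so it is iii.

ii in D major; iii in C major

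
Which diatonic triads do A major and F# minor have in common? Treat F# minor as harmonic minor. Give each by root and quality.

Bm, D, F#m, G#dim

Triads in A major: A major (I), B minor (ii), C# minor (iii), D major (IV), E major (V), F# minor (vi), G# diminished (vii°).
Triads in F# minor (harmonic minor): F# minor (i), G# diminished (ii°), A augmented (III+), B minor (iv), C# major (V), D major (VI), E# diminished (vii°).
Shared triads with their functions: B minor (ii in A major, iv in F# minor); D major (IV in A major, VI in F# minor); F# minor (vi in A major, i in F# minor); G# diminished (vii° in A major, ii° in F# minor).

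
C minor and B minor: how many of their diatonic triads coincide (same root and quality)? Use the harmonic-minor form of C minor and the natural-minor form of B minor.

1

Diatonic triads of C minor (harmonic minor): Cm (i), Ddim (ii°), Ebaug (III+), Fm (iv), G (V), Ab (VI), Bdim (vii°).
Diatonic triads of B minor (natural minor): Bm (i), C#dim (ii°), D (III), Em (iv), F#m (v), G (VI), A (VII).
Matching root and quality in both lists: G.
That gives 1 common triad.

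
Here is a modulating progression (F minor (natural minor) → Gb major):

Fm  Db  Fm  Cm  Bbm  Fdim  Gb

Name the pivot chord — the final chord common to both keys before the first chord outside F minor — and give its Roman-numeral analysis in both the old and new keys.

Bbm — iv in F minor, iii in Gb major

Chords diatonic to F minor: Fm, Gdim, Ab, Bbm, Cm, Db, Eb.
Reading the progression, the first chord not in that set is Fdim, so the modulation leaves F minor there.
The chord immediately before Fdim is Bbm, which is diatonic to both keys: iv in F minor and iii in Gb major.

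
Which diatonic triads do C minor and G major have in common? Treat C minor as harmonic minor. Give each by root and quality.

Triads in C minor (harmonic minor): C minor (i), D diminished (ii°), E♭ augmented (III+), F minor (iv), G major (V), A♭ major (VI), B diminished (vii°).
Triads in G major: G major (I), A minor (ii), B minor (iii), C major (IV), D major (V), E minor (vi), F♯ diminished (vii°).
Shared triads with their functions: G major (V in C minor, I in G major).

G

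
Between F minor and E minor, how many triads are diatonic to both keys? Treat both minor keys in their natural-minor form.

0

Diatonic triads of F minor (natural minor): F minor (i), G diminished (ii°), Ab major (III), Bb minor (iv), C minor (v), Db major (VI), Eb major (VII).
Diatonic triads of E minor (natural minor): E minor (i), F# diminished (ii°), G major (III), A minor (iv), B minor (v), C major (VI), D major (VII).
No triad has the same root and quality in both keys.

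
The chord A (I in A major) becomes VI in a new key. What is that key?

C# minor

The numeral VI denotes a major triad on scale degree 6. With A on degree 6, the tonic of the new key is C#.
Degree 6 carries a major triad in minor keys, so the destination is C# minor.
Check: the diatonic triads of C# minor (natural minor) are C#m (i), D#dim (ii°), E (III), F#m (iv), G#m (v), A (VI), B (VII) — A is indeed VI.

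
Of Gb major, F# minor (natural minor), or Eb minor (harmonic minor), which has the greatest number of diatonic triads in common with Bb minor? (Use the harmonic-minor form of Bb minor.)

Gb major

Triads of Bb minor (harmonic minor): Bb minor (i), C diminished (ii°), Db augmented (III+), Eb minor (iv), F major (V), Gb major (VI), A diminished (vii°).
Gb major shares 3: Bbm, Ebm, Gb.
F# minor (natural minor) shares 0: none.
Eb minor (harmonic minor) shares 1: Ebm.
The most common triads (3) are shared with Gb major.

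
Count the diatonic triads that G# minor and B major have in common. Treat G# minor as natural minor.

7

Diatonic triads of G# minor (natural minor): G#m (i), A#dim (ii°), B (III), C#m (iv), D#m (v), E (VI), F# (VII).
Diatonic triads of B major: B (I), C#m (ii), D#m (iii), E (IV), F# (V), G#m (vi), A#dim (vii°).
Matching root and quality in both lists: G#m, A#dim, B, C#m, D#m, E, F#.
That gives 7 common triads.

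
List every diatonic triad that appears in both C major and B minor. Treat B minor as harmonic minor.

Triads in C major: C (I), Dm (ii), Em (iii), F (IV), G (V), Am (vi), Bdim (vii°).
Triads in B minor (harmonic minor): Bm (i), C#dim (ii°), Daug (III+), Em (iv), F# (V), G (VI), A#dim (vii°).
Shared triads with their functions: Em (iii in C major, iv in B minor); G (V in C major, VI in B minor).

Em, G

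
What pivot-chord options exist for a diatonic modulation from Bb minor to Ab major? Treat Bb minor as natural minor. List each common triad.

Bbm, Db, Fm, Ab

Triads in Bb minor (natural minor): Bbm (i), Cdim (ii°), Db (III), Ebm (iv), Fm (v), Gb (VI), Ab (VII).
Triads in Ab major: Ab (I), Bbm (ii), Cm (iii), Db (IV), Eb (V), Fm (vi), Gdim (vii°).
Shared triads with their functions: Bbm (i in Bb minor, ii in Ab major); Db (III in Bb minor, IV in Ab major); Fm (v in Bb minor, vi in Ab major); Ab (VII in Bb minor, I in Ab major).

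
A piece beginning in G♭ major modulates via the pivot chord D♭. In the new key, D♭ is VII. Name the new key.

E♭ minor

The numeral VII denotes a major triad on scale degree 7. With D♭ on degree 7, the tonic of the new key is E♭.
Degree 7 carries a major triad in natural-minor keys, so the destination is E♭ minor.
Check: the diatonic triads of E♭ minor (natural minor) are E♭m (i), Fdim (ii°), G♭ (III), A♭m (iv), B♭m (v), C♭ (VI), D♭ (VII) — D♭ is indeed VII.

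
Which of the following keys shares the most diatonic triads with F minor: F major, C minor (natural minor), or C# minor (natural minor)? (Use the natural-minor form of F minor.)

C minor

Triads of F minor (natural minor): Fm (i), Gdim (ii°), Ab (III), Bbm (iv), Cm (v), Db (VI), Eb (VII).
F major shares 0: none.
C minor (natural minor) shares 4: Fm, Ab, Cm, Eb.
C# minor (natural minor) shares 0: none.
The most common triads (4) are shared with C minor.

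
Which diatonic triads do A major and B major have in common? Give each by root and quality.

Triads in A major: A major (I), B minor (ii), C# minor (iii), D major (IV), E major (V), F# minor (vi), G# diminished (vii°).
Triads in B major: B major (I), C# minor (ii), D# minor (iii), E major (IV), F# major (V), G# minor (vi), A# diminished (vii°).
Shared triads with their functions: C# minor (iii in A major, ii in B major); E major (V in A major, IV in B major).

C#m, E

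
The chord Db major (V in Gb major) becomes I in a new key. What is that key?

The numeral I denotes a major triad on scale degree 1. With Db on degree 1, the tonic of the new key is Db.
Degree 1 carries a major triad in major keys, so the destination is Db major.
Check: the diatonic triads of Db major are Db (I), Ebm (ii), Fm (iii), Gb (IV), Ab (V), Bbm (vi), Cdim (vii°) — Db major is indeed I.

Db major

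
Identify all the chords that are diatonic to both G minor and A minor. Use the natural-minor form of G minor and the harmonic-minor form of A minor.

Dm, F

Triads in G minor (natural minor): G minor (i), A diminished (ii°), Bb major (III), C minor (iv), D minor (v), Eb major (VI), F major (VII).
Triads in A minor (harmonic minor): A minor (i), B diminished (ii°), C augmented (III+), D minor (iv), E major (V), F major (VI), G# diminished (vii°).
Shared triads with their functions: D minor (v in G minor, iv in A minor); F major (VII in G minor, VI in A minor).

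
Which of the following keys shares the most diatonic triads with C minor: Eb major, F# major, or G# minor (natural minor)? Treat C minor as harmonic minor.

Eb major

Triads of C minor (harmonic minor): Cm (i), Ddim (ii°), Ebaug (III+), Fm (iv), G (V), Ab (VI), Bdim (vii°).
Eb major shares 4: Cm, Ddim, Fm, Ab.
F# major shares 0: none.
G# minor (natural minor) shares 0: none.
The most common triads (4) are shared with Eb major.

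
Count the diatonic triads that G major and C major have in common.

Diatonic triads of G major: G (I), Am (ii), Bm (iii), C (IV), D (V), Em (vi), F#dim (vii°).
Diatonic triads of C major: C (I), Dm (ii), Em (iii), F (IV), G (V), Am (vi), Bdim (vii°).
Matching root and quality in both lists: G, Am, C, Em.
That gives 4 common triads.

4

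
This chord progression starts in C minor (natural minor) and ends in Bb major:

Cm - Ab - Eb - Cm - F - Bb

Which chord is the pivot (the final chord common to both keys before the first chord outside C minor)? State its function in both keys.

Cm — i in C minor, ii in Bb major

Chords diatonic to C minor: Cm, Ddim, Eb, Fm, Gm, Ab, Bb.
Reading the progression, the first chord not in that set is F, so the modulation leaves C minor there.
The chord immediately before F is Cm, which is diatonic to both keys: i in C minor and ii in Bb major.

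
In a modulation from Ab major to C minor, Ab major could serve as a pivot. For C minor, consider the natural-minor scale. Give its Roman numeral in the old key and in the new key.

I in Ab major; VI in C minor

The scale of Ab major is Ab Bb C Db Eb F G; Ab is degree 1, and the triad built there (Ab-C-Eb) is major, so it is I.
The scale of C minor (natural minor) is C D Eb F G Ab Bb; Ab is degree 6, and the triad built there (Ab-C-Eb) is major, so it is VI.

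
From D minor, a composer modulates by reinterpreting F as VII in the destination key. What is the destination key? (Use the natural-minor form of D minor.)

The numeral VII denotes a major triad on scale degree 7. With F on degree 7, the tonic of the new key is G.
Degree 7 carries a major triad in natural-minor keys, so the destination is G minor.
Check: the diatonic triads of G minor (natural minor) are Gm (i), Adim (ii°), Bb (III), Cm (iv), Dm (v), Eb (VI), F (VII) — F is indeed VII.

G minor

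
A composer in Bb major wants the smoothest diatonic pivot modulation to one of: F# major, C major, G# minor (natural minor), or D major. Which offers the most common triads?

Triads of Bb major: Bb (I), Cm (ii), Dm (iii), Eb (IV), F (V), Gm (vi), Adim (vii°).
F# major shares 0: none.
C major shares 2: Dm, F.
G# minor (natural minor) shares 0: none.
D major shares 0: none.
The most common triads (2) are shared with C major.

C major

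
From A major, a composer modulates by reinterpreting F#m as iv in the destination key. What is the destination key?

The numeral iv denotes a minor triad on scale degree 4. With F# on degree 4, the tonic of the new key is C#.
Degree 4 carries a minor triad in minor keys, so the destination is C# minor.
Check: the diatonic triads of C# minor (natural minor) are C#m (i), D#dim (ii°), E (III), F#m (iv), G#m (v), A (VI), B (VII) — F#m is indeed iv.

C# minor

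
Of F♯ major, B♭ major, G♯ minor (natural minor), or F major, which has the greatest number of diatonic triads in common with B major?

Triads of B major: B (I), C♯m (ii), D♯m (iii), E (IV), F♯ (V), G♯m (vi), A♯dim (vii°).
F♯ major shares 4: B, D♯m, F♯, G♯m.
B♭ major shares 0: none.
G♯ minor (natural minor) shares 7: B, C♯m, D♯m, E, F♯, G♯m, A♯dim.
F major shares 0: none.
The most common triads (7) are shared with G♯ minor.

G♯ minor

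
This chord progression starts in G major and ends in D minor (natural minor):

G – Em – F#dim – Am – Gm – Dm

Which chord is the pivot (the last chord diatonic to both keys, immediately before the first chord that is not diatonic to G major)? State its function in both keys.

Chords diatonic to G major: G, Am, Bm, C, D, Em, F#dim.
Reading the progression, the first chord not in that set is Gm, so the modulation leaves G major there.
The chord immediately before Gm is Am, which is diatonic to both keys: ii in G major and v in D minor.

Am — ii in G major, v in D minor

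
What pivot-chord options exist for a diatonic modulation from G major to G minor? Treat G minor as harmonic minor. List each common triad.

Triads in G major: G (I), Am (ii), Bm (iii), C (IV), D (V), Em (vi), F#dim (vii°).
Triads in G minor (harmonic minor): Gm (i), Adim (ii°), Bbaug (III+), Cm (iv), D (V), Eb (VI), F#dim (vii°).
Shared triads with their functions: D (V in G major, V in G minor); F#dim (vii° in G major, vii° in G minor).

D, F#dim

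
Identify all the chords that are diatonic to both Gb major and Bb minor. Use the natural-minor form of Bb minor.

Gb, Bbm, Db, Ebm

Triads in Gb major: Gb major (I), Ab minor (ii), Bb minor (iii), Cb major (IV), Db major (V), Eb minor (vi), F diminished (vii°).
Triads in Bb minor (natural minor): Bb minor (i), C diminished (ii°), Db major (III), Eb minor (iv), F minor (v), Gb major (VI), Ab major (VII).
Shared triads with their functions: Gb major (I in Gb major, VI in Bb minor); Bb minor (iii in Gb major, i in Bb minor); Db major (V in Gb major, III in Bb minor); Eb minor (vi in Gb major, iv in Bb minor).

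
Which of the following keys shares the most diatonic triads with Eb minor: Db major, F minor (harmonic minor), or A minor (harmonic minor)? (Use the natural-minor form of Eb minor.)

Db major

Triads of Eb minor (natural minor): Eb minor (i), F diminished (ii°), Gb major (III), Ab minor (iv), Bb minor (v), Cb major (VI), Db major (VII).
Db major shares 4: Ebm, Gb, Bbm, Db.
F minor (harmonic minor) shares 2: Bbm, Db.
A minor (harmonic minor) shares 0: none.
The most common triads (4) are shared with Db major.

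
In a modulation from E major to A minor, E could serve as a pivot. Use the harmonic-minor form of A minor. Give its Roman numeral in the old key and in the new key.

The scale of E major is E F# G# A B C# D#; E is degree 1, and the triad built there (E-G#-B) is major, so it is I.
The scale of A minor (harmonic minor) is A B C D E F G#; E is degree 5, and the triad built there (E-G#-B) is major, so it is V.

I in E major; V in A minor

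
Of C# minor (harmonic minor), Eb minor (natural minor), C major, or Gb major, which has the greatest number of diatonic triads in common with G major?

Triads of G major: G major (I), A minor (ii), B minor (iii), C major (IV), D major (V), E minor (vi), F# diminished (vii°).
C# minor (harmonic minor) shares 0: none.
Eb minor (natural minor) shares 0: none.
C major shares 4: G, Am, C, Em.
Gb major shares 0: none.
The most common triads (4) are shared with C major.

C major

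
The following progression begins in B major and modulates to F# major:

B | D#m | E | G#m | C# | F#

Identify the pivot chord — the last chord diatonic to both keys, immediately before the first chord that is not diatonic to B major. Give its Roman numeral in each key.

Chords diatonic to B major: B, C#m, D#m, E, F#, G#m, A#dim.
Reading the progression, the first chord not in that set is C#, so the modulation leaves B major there.
The chord immediately before C# is G#m, which is diatonic to both keys: vi in B major and ii in F# major.

G#m — vi in B major, ii in F# major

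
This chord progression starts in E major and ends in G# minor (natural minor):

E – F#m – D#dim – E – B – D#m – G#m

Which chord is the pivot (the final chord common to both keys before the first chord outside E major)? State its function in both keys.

Chords diatonic to E major: E, F#m, G#m, A, B, C#m, D#dim.
Reading the progression, the first chord not in that set is D#m, so the modulation leaves E major there.
The chord immediately before D#m is B, which is diatonic to both keys: V in E major and III in G# minor.

B — V in E major, III in G# minor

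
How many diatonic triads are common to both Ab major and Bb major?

2

Diatonic triads of Ab major: Ab (I), Bbm (ii), Cm (iii), Db (IV), Eb (V), Fm (vi), Gdim (vii°).
Diatonic triads of Bb major: Bb (I), Cm (ii), Dm (iii), Eb (IV), F (V), Gm (vi), Adim (vii°).
Matching root and quality in both lists: Cm, Eb.
That gives 2 common triads.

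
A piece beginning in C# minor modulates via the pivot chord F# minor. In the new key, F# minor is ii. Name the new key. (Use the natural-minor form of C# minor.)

E major

The numeral ii denotes a minor triad on scale degree 2. With F# on degree 2, the tonic of the new key is E.
Degree 2 carries a minor triad in major keys, so the destination is E major.
Check: the diatonic triads of E major are E (I), F#m (ii), G#m (iii), A (IV), B (V), C#m (vi), D#dim (vii°) — F# minor is indeed ii.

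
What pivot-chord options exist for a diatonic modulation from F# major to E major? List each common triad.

G#m, B

Triads in F# major: F# (I), G#m (ii), A#m (iii), B (IV), C# (V), D#m (vi), E#dim (vii°).
Triads in E major: E (I), F#m (ii), G#m (iii), A (IV), B (V), C#m (vi), D#dim (vii°).
Shared triads with their functions: G#m (ii in F# major, iii in E major); B (IV in F# major, V in E major).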